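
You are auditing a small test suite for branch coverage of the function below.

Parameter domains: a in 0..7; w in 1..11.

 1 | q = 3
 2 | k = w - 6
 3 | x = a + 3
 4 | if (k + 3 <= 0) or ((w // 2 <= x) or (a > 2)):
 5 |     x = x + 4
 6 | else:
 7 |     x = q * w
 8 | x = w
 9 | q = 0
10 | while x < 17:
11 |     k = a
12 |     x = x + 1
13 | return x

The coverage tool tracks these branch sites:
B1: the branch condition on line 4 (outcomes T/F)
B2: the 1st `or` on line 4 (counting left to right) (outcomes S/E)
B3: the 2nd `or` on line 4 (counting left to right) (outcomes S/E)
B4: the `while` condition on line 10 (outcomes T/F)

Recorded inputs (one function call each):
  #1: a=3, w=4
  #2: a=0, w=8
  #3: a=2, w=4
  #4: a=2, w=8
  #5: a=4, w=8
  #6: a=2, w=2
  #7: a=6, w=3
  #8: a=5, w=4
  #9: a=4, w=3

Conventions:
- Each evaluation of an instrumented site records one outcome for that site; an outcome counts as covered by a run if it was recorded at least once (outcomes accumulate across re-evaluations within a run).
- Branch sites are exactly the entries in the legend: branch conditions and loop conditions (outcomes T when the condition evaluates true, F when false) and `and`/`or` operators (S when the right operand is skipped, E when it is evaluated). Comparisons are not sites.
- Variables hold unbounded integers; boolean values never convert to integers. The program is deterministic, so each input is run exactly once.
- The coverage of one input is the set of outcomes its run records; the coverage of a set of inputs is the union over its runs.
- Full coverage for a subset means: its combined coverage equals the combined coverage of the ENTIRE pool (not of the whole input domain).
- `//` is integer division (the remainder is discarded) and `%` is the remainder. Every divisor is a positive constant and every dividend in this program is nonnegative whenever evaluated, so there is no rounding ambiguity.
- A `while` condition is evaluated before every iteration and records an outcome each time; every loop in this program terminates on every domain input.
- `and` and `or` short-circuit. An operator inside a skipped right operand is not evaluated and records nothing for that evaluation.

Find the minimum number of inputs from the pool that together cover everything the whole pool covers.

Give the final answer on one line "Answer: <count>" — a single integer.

test 1 (a=3, w=4) fires B2->E, B3->S, B1->T, B4->T, B4->T, B4->T, B4->T, B4->T, B4->T, B4->T, B4->T, B4->T, B4->T, B4->T, ...; hits B1=T, B2=E, B3=S, B4=T, B4=F
test 2 (a=0, w=8) fires B2->E, B3->E, B1->F, B4->T, B4->T, B4->T, B4->T, B4->T, B4->T, B4->T, B4->T, B4->T, B4->F; hits B1=F, B2=E, B3=E, B4=T, B4=F
test 3 (a=2, w=4) fires B2->E, B3->S, B1->T, B4->T, B4->T, B4->T, B4->T, B4->T, B4->T, B4->T, B4->T, B4->T, B4->T, B4->T, ...; hits B1=T, B2=E, B3=S, B4=T, B4=F
test 4 (a=2, w=8) fires B2->E, B3->S, B1->T, B4->T, B4->T, B4->T, B4->T, B4->T, B4->T, B4->T, B4->T, B4->T, B4->F; hits B1=T, B2=E, B3=S, B4=T, B4=F
test 5 (a=4, w=8) fires B2->E, B3->S, B1->T, B4->T, B4->T, B4->T, B4->T, B4->T, B4->T, B4->T, B4->T, B4->T, B4->F; hits B1=T, B2=E, B3=S, B4=T, B4=F
test 6 (a=2, w=2) fires B2->S, B1->T, B4->T, B4->T, B4->T, B4->T, B4->T, B4->T, B4->T, B4->T, B4->T, B4->T, B4->T, B4->T, ...; hits B1=T, B2=S, B4=T, B4=F
test 7 (a=6, w=3) fires B2->S, B1->T, B4->T, B4->T, B4->T, B4->T, B4->T, B4->T, B4->T, B4->T, B4->T, B4->T, B4->T, B4->T, ...; hits B1=T, B2=S, B4=T, B4=F
test 8 (a=5, w=4) fires B2->E, B3->S, B1->T, B4->T, B4->T, B4->T, B4->T, B4->T, B4->T, B4->T, B4->T, B4->T, B4->T, B4->T, ...; hits B1=T, B2=E, B3=S, B4=T, B4=F
test 9 (a=4, w=3) fires B2->S, B1->T, B4->T, B4->T, B4->T, B4->T, B4->T, B4->T, B4->T, B4->T, B4->T, B4->T, B4->T, B4->T, ...; hits B1=T, B2=S, B4=T, B4=F
together the pool reaches 8 outcomes: B1=T, B1=F, B2=S, B2=E, B3=S, B3=E, B4=T, B4=F
every size-1 subset falls short of the 8 outcomes (best: 5/8)
every size-2 subset falls short of the 8 outcomes (best: 7/8)
at size 3, {1, 2, 6} reaches all 8 outcomes; every lexicographically earlier size-3 subset fails

Answer: 3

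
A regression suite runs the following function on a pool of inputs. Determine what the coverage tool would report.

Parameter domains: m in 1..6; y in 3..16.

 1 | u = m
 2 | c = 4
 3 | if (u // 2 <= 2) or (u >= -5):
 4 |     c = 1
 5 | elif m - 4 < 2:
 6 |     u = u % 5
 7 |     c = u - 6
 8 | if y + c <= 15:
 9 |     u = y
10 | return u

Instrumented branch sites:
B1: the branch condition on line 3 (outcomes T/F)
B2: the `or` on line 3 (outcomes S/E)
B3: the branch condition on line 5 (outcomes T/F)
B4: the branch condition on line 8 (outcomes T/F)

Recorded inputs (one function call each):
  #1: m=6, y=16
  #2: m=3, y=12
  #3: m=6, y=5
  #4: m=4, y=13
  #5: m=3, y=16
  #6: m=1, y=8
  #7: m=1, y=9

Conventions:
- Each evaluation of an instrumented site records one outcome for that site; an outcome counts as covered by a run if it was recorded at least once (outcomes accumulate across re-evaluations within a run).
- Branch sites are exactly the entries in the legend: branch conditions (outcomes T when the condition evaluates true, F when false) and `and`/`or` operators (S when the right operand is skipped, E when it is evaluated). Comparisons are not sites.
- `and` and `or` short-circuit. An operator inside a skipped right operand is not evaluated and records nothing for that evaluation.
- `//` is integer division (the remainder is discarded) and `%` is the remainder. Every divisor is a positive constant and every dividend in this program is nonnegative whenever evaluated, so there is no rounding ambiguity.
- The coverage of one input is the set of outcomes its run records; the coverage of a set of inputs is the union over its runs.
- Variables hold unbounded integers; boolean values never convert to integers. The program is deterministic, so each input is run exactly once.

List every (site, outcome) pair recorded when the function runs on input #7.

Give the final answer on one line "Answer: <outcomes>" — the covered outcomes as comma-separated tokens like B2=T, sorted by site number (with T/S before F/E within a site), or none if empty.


Tracing the run of input #7 (m=1, y=9):
  B2->S, B1->T, B4->T
deduplicating events, the covered set is: B1=T, B2=S, B4=T
Answer: B1=T, B2=S, B4=T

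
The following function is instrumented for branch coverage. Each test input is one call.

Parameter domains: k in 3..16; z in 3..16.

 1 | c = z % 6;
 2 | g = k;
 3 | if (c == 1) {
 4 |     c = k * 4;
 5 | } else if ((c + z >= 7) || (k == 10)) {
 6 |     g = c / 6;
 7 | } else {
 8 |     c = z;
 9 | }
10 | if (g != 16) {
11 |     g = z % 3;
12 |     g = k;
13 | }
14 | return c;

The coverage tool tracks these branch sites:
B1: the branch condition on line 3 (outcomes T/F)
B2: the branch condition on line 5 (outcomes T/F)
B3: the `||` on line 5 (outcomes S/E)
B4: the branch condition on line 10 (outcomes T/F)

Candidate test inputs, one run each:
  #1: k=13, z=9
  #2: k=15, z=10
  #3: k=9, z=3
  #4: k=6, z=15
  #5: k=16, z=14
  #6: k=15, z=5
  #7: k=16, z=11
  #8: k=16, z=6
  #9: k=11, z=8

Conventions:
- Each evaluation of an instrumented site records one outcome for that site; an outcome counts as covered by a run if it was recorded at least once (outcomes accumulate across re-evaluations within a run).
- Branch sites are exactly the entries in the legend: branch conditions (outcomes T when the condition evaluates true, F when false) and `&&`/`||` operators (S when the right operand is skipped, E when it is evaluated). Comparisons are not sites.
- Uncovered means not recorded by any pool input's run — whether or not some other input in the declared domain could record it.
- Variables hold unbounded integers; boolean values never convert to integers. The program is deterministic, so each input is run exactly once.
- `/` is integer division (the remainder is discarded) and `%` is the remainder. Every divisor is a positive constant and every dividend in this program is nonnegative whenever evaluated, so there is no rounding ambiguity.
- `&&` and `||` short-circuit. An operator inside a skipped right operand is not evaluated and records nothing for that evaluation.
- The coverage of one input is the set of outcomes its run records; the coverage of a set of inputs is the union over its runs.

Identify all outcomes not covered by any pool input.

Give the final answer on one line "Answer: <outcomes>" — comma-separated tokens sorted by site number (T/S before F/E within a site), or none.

run #1 (k=13, z=9) records B1=F, B2=T, B3=S, B4=T
run #2 (k=15, z=10) records B1=F, B2=T, B3=S, B4=T
run #3 (k=9, z=3) records B1=F, B2=F, B3=E, B4=T
run #4 (k=6, z=15) records B1=F, B2=T, B3=S, B4=T
run #5 (k=16, z=14) records B1=F, B2=T, B3=S, B4=T
run #6 (k=15, z=5) records B1=F, B2=T, B3=S, B4=T
run #7 (k=16, z=11) records B1=F, B2=T, B3=S, B4=T
run #8 (k=16, z=6) records B1=F, B2=F, B3=E, B4=F
run #9 (k=11, z=8) records B1=F, B2=T, B3=S, B4=T
union over the pool: B1=F, B2=T, B2=F, B3=S, B3=E, B4=T, B4=F
uncovered (1 of 8): B1=T

Answer: B1=T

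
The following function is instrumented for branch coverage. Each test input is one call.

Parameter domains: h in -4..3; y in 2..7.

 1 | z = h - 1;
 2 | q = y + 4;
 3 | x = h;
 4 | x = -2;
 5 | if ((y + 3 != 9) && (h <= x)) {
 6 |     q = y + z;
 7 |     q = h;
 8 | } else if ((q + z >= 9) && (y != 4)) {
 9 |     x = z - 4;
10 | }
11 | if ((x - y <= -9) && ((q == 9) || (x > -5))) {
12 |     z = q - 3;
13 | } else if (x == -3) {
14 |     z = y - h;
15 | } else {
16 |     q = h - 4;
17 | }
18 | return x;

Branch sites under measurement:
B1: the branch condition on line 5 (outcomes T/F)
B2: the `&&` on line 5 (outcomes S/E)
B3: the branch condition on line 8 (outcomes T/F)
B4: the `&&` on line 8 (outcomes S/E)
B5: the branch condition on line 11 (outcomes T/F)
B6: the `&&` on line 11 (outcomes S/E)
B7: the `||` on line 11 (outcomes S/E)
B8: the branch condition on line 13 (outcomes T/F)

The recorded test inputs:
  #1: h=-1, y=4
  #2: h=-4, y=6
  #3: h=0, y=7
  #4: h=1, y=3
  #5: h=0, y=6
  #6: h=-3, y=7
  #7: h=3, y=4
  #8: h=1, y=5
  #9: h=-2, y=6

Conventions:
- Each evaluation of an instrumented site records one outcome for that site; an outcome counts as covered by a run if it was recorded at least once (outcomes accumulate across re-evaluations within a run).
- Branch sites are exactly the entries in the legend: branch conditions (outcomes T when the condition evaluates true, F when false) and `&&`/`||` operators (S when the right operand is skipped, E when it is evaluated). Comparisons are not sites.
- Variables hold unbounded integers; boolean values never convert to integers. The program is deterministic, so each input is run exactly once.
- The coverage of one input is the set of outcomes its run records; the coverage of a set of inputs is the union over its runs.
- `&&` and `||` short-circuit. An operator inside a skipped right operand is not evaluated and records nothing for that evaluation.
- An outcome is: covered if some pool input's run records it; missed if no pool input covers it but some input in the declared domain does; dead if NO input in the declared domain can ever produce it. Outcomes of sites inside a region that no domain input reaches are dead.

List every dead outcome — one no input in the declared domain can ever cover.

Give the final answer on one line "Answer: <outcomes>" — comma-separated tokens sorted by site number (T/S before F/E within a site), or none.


sweeping the full domain (48 inputs) for each outcome:
  reachable outcomes have witnesses, e.g. B1=T (e.g. h=-4, y=2), B1=F (e.g. h=-4, y=6), B2=S (e.g. h=-4, y=6), B2=E (e.g. h=-4, y=2)
Answer: none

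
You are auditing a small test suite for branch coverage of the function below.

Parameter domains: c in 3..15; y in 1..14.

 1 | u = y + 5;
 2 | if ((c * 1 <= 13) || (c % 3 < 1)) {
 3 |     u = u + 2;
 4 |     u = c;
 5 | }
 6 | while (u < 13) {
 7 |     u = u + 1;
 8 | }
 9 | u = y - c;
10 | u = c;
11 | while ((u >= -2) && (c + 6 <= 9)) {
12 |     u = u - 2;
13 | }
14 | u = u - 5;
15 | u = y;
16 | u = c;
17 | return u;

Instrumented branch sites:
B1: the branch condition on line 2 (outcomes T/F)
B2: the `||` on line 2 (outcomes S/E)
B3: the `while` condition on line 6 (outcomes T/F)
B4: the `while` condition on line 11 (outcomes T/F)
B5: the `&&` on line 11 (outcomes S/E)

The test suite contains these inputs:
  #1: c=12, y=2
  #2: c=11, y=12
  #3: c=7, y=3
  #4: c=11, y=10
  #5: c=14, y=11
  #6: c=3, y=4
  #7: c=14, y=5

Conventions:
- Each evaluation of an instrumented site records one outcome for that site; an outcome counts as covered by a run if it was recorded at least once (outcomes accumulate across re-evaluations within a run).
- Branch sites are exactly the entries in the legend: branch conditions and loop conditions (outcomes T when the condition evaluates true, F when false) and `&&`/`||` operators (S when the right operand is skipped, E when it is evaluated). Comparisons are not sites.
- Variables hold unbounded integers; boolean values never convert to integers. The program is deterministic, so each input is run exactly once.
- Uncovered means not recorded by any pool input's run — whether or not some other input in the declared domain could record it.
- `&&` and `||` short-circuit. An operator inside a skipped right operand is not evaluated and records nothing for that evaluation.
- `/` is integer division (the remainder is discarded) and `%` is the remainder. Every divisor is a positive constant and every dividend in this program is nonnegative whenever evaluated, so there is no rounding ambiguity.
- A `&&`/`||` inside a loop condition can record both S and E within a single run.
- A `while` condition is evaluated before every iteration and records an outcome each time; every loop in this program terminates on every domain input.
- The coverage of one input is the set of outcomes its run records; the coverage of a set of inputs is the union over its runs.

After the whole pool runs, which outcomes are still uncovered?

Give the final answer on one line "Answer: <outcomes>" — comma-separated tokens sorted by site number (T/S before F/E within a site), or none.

run #1 (c=12, y=2) records B1=T, B2=S, B3=T, B3=F, B4=F, B5=E
run #2 (c=11, y=12) records B1=T, B2=S, B3=T, B3=F, B4=F, B5=E
run #3 (c=7, y=3) records B1=T, B2=S, B3=T, B3=F, B4=F, B5=E
run #4 (c=11, y=10) records B1=T, B2=S, B3=T, B3=F, B4=F, B5=E
run #5 (c=14, y=11) records B1=F, B2=E, B3=F, B4=F, B5=E
run #6 (c=3, y=4) records B1=T, B2=S, B3=T, B3=F, B4=T, B4=F, B5=S, B5=E
run #7 (c=14, y=5) records B1=F, B2=E, B3=T, B3=F, B4=F, B5=E
union over the pool: B1=T, B1=F, B2=S, B2=E, B3=T, B3=F, B4=T, B4=F, B5=S, B5=E
uncovered (0 of 10): none

Answer: none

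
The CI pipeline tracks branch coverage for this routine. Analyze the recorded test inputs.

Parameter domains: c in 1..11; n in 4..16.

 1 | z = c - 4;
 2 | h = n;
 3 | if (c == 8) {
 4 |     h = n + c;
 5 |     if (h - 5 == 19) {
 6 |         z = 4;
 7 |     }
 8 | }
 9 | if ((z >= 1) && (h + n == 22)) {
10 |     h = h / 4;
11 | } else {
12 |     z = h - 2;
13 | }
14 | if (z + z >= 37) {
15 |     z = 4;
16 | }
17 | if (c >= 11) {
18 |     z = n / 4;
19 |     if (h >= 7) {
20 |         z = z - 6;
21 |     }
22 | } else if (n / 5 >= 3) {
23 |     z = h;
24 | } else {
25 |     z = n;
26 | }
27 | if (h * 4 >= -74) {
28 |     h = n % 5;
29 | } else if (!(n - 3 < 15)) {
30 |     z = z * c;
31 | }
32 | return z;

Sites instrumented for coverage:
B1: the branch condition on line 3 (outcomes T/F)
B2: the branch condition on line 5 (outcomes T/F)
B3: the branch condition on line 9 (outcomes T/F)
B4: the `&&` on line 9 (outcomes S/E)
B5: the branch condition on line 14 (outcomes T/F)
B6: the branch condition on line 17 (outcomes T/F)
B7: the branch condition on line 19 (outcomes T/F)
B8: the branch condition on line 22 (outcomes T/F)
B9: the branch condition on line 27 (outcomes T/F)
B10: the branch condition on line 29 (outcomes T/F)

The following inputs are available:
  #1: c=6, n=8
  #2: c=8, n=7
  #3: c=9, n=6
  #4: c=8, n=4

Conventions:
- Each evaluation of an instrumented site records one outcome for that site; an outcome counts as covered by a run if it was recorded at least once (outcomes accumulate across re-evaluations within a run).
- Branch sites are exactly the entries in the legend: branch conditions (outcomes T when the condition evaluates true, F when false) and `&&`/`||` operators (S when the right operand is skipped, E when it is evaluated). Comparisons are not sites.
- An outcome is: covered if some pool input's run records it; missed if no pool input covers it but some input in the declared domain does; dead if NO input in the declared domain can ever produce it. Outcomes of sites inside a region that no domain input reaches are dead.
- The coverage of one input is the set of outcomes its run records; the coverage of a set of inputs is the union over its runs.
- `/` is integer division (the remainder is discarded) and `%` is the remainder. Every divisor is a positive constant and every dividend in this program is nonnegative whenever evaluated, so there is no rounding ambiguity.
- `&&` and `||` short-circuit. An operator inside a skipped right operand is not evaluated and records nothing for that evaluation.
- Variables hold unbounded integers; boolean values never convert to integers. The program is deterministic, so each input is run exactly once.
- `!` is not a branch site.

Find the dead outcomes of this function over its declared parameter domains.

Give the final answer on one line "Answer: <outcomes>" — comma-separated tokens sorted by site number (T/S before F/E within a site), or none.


sweeping the full domain (143 inputs) for each outcome:
  B9=F: unreachable across the whole domain -> dead
  B10=T: unreachable across the whole domain -> dead
  B10=F: unreachable across the whole domain -> dead
  reachable outcomes have witnesses, e.g. B1=T (e.g. c=8, n=4), B1=F (e.g. c=1, n=4), B2=T (e.g. c=8, n=16), B2=F (e.g. c=8, n=4)
Answer: B9=F, B10=T, B10=F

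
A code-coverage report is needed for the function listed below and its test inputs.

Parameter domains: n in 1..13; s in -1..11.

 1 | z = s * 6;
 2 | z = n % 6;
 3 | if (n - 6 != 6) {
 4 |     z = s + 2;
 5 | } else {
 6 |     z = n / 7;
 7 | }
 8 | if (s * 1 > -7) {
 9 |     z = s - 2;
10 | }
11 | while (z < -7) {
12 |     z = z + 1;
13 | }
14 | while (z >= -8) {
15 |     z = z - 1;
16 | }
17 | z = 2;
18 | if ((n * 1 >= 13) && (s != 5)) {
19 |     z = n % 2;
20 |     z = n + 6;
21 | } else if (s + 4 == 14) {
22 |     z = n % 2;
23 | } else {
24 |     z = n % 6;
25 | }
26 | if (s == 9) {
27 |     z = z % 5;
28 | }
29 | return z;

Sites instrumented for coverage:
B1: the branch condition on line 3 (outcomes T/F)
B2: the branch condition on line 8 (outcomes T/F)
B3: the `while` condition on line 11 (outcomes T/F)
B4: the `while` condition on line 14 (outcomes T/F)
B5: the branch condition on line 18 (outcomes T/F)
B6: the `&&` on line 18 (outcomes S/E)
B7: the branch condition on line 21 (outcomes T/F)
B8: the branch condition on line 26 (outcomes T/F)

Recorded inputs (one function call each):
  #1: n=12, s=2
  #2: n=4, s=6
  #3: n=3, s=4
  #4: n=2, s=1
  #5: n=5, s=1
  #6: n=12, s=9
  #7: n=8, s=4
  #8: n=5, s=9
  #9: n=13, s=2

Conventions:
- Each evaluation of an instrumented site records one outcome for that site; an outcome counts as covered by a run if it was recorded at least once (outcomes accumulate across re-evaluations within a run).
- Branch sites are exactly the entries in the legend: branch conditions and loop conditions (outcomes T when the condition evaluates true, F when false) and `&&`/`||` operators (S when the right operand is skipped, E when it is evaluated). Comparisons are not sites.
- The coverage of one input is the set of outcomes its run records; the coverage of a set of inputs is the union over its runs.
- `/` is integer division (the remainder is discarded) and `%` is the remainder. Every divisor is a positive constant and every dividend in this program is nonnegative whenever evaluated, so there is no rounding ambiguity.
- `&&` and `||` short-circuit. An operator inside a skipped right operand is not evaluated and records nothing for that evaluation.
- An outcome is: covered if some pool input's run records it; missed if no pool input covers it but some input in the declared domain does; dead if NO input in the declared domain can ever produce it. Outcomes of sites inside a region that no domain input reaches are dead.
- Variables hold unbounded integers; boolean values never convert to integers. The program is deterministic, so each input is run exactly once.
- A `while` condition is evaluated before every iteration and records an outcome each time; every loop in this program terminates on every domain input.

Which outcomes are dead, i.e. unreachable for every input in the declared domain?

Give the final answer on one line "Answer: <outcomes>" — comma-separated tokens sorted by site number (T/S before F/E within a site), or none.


sweeping the full domain (169 inputs) for each outcome:
  B2=F: unreachable across the whole domain -> dead
  B3=T: unreachable across the whole domain -> dead
  reachable outcomes have witnesses, e.g. B1=T (e.g. n=1, s=-1), B1=F (e.g. n=12, s=-1), B2=T (e.g. n=1, s=-1), B3=F (e.g. n=1, s=-1)
Answer: B2=F, B3=T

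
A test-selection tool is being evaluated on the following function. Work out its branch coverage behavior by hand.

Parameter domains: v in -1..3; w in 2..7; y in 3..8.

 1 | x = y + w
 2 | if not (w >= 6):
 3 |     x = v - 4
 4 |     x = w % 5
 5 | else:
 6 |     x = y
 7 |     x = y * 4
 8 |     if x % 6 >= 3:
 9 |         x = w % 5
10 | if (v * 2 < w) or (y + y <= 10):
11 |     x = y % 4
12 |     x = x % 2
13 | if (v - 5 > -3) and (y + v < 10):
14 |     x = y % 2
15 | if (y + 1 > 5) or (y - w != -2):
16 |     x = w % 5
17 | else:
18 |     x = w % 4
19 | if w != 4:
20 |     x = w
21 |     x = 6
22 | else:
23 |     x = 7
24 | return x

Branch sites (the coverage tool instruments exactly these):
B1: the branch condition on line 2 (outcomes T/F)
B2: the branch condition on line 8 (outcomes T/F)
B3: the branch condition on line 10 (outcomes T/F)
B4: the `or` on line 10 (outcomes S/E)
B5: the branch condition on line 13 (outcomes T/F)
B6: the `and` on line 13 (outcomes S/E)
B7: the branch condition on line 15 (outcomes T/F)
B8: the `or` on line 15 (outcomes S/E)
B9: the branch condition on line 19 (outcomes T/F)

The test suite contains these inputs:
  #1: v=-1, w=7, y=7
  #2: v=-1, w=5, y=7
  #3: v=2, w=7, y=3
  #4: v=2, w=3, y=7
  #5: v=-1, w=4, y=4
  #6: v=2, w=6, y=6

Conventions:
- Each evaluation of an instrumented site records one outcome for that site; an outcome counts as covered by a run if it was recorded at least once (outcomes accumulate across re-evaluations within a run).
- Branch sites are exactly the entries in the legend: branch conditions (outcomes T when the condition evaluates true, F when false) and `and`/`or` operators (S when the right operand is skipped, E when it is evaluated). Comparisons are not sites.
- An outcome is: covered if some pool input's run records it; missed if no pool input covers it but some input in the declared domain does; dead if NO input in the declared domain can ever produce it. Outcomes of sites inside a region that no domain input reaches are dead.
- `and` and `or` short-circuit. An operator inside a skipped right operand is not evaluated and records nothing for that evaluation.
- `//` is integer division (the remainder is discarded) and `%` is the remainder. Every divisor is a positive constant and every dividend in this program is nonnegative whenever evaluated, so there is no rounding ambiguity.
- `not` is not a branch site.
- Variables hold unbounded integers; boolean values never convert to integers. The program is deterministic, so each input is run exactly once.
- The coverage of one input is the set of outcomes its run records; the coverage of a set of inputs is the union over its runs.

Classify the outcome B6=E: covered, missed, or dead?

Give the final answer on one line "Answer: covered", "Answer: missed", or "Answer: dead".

no pool input records B6=E
but domain input (v=3, w=2, y=3) does record it -> reachable, so missed

Answer: missed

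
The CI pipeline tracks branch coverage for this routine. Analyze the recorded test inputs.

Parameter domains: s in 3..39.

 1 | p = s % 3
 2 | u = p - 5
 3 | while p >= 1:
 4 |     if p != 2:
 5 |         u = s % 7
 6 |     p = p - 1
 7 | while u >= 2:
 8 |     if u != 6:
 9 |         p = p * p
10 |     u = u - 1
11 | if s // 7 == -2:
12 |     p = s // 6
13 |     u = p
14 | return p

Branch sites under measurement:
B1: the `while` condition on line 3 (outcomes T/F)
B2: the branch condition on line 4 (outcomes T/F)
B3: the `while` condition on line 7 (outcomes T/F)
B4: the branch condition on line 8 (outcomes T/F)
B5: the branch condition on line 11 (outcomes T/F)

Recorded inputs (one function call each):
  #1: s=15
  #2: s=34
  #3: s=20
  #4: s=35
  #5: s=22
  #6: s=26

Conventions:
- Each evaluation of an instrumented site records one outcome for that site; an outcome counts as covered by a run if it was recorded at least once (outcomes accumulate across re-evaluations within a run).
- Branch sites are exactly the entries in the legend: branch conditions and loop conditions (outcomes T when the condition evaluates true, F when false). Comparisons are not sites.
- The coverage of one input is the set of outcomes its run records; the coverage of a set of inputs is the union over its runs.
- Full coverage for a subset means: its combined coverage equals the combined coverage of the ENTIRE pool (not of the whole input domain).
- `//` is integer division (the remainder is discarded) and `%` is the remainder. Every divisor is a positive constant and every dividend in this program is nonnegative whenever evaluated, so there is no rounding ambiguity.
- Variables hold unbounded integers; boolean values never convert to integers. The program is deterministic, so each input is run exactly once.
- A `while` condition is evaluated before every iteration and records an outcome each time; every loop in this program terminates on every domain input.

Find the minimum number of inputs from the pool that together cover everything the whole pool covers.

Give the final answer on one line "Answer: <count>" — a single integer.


input #1 (s=15): events B1->F, B3->F, B5->F; covers B1=F, B3=F, B5=F
input #2 (s=34): events B1->T, B2->T, B1->F, B3->T, B4->F, B3->T, B4->T, B3->T, B4->T, B3->T, B4->T, B3->T, B4->T, B3->F, ...; covers B1=T, B1=F, B2=T, B3=T, B3=F, B4=T, B4=F, B5=F
input #3 (s=20): events B1->T, B2->F, B1->T, B2->T, B1->F, B3->T, B4->F, B3->T, B4->T, B3->T, B4->T, B3->T, B4->T, B3->T, ...; covers B1=T, B1=F, B2=T, B2=F, B3=T, B3=F, B4=T, B4=F, B5=F
input #4 (s=35): events B1->T, B2->F, B1->T, B2->T, B1->F, B3->F, B5->F; covers B1=T, B1=F, B2=T, B2=F, B3=F, B5=F
input #5 (s=22): events B1->T, B2->T, B1->F, B3->F, B5->F; covers B1=T, B1=F, B2=T, B3=F, B5=F
input #6 (s=26): events B1->T, B2->F, B1->T, B2->T, B1->F, B3->T, B4->T, B3->T, B4->T, B3->T, B4->T, B3->T, B4->T, B3->F, ...; covers B1=T, B1=F, B2=T, B2=F, B3=T, B3=F, B4=T, B5=F
union over all inputs: B1=T, B1=F, B2=T, B2=F, B3=T, B3=F, B4=T, B4=F, B5=F (9 outcomes)
size 1: inputs {3} cover all 9 outcomes, and no lexicographically smaller subset of this size does
Answer: 1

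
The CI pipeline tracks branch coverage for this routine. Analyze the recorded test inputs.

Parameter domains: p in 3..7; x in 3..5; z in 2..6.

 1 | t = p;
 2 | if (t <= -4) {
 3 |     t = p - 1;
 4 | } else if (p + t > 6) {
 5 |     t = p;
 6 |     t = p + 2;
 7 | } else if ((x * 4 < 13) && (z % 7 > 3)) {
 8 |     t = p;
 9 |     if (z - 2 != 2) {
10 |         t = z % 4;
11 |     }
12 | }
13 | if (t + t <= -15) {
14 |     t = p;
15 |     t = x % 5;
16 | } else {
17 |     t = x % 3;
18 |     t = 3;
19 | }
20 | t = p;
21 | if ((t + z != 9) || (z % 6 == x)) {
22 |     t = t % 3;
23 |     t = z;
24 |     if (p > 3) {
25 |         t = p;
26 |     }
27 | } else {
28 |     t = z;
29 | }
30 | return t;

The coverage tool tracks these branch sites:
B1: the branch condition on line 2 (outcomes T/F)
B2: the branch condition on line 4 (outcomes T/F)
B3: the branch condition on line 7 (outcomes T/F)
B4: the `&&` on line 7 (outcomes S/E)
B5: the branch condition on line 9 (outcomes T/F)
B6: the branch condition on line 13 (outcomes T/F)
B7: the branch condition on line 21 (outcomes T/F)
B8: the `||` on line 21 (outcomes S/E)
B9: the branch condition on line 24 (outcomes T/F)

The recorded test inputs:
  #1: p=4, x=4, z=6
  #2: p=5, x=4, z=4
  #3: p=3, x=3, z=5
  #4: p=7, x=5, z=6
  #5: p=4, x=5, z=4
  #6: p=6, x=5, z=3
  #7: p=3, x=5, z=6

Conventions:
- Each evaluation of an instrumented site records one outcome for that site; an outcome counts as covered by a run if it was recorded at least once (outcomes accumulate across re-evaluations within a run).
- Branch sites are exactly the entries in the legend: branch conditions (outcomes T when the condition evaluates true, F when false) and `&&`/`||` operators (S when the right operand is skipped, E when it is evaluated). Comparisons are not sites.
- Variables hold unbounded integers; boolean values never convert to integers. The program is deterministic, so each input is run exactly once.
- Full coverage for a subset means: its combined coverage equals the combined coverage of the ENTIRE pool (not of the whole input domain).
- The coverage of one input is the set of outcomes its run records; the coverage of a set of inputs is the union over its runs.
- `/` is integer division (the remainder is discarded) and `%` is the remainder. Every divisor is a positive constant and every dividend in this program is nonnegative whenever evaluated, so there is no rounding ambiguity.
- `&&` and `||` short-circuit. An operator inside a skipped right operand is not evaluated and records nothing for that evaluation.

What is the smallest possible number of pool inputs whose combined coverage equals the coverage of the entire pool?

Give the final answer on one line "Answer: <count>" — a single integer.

#1 (p=4, x=4, z=6) -> B1->F, B2->T, B6->F, B8->S, B7->T, B9->T; covered: B1=F, B2=T, B6=F, B7=T, B8=S, B9=T
#2 (p=5, x=4, z=4) -> B1->F, B2->T, B6->F, B8->E, B7->T, B9->T; covered: B1=F, B2=T, B6=F, B7=T, B8=E, B9=T
#3 (p=3, x=3, z=5) -> B1->F, B2->F, B4->E, B3->T, B5->T, B6->F, B8->S, B7->T, B9->F; covered: B1=F, B2=F, B3=T, B4=E, B5=T, B6=F, B7=T, B8=S, B9=F
#4 (p=7, x=5, z=6) -> B1->F, B2->T, B6->F, B8->S, B7->T, B9->T; covered: B1=F, B2=T, B6=F, B7=T, B8=S, B9=T
#5 (p=4, x=5, z=4) -> B1->F, B2->T, B6->F, B8->S, B7->T, B9->T; covered: B1=F, B2=T, B6=F, B7=T, B8=S, B9=T
#6 (p=6, x=5, z=3) -> B1->F, B2->T, B6->F, B8->E, B7->F; covered: B1=F, B2=T, B6=F, B7=F, B8=E
#7 (p=3, x=5, z=6) -> B1->F, B2->F, B4->S, B3->F, B6->F, B8->E, B7->F; covered: B1=F, B2=F, B3=F, B4=S, B6=F, B7=F, B8=E
together the pool reaches 15 outcomes: B1=F, B2=T, B2=F, B3=T, B3=F, B4=S, B4=E, B5=T, B6=F, B7=T, B7=F, B8=S, B8=E, B9=T, B9=F
checked all size-1 subsets: none covers 15 outcomes (max 9/15)
checked all size-2 subsets: none covers 15 outcomes (max 13/15)
at size 3, {1, 3, 7} reaches all 15 outcomes; every lexicographically earlier size-3 subset fails

Answer: 3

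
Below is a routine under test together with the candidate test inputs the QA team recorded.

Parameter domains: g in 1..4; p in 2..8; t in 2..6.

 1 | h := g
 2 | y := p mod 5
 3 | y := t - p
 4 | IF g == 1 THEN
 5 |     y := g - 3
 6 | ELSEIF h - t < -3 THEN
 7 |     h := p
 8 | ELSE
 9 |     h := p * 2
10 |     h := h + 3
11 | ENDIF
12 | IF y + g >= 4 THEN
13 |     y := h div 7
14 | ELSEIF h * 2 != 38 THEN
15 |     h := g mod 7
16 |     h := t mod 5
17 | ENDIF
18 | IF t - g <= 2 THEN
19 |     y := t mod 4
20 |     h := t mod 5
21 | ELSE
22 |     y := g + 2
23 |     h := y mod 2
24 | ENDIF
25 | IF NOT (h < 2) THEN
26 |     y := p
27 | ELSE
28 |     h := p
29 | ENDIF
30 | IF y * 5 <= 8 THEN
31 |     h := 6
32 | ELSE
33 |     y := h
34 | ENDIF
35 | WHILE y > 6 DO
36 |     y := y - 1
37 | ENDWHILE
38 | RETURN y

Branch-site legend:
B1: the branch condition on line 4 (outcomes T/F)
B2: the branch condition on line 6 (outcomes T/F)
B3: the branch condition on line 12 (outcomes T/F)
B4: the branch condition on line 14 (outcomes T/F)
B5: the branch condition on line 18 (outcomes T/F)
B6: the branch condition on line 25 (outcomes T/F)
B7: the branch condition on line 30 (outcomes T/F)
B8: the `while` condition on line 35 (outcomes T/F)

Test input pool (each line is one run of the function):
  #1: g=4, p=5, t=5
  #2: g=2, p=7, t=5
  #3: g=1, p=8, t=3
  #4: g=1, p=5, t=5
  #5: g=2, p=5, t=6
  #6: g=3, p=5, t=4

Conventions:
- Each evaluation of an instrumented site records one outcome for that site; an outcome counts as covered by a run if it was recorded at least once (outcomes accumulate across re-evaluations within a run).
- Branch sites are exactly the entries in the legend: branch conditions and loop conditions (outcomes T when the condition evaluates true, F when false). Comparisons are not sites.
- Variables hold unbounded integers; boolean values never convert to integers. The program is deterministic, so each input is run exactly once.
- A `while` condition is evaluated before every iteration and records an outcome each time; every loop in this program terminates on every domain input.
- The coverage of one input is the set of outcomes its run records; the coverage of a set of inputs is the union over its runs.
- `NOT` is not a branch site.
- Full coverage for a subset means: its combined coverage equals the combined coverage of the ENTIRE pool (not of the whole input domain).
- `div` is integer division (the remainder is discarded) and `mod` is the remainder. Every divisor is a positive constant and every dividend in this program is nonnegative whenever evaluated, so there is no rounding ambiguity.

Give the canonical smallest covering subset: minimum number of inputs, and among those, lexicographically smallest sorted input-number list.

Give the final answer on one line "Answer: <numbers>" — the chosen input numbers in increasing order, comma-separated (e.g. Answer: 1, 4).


input #1, g=4, p=5, t=5: events B1->F, B2->F, B3->T, B5->T, B6->F, B7->T, B8->F; outcomes B1=F, B2=F, B3=T, B5=T, B6=F, B7=T, B8=F
input #2, g=2, p=7, t=5: events B1->F, B2->F, B3->F, B4->T, B5->F, B6->F, B7->F, B8->T, B8->F; outcomes B1=F, B2=F, B3=F, B4=T, B5=F, B6=F, B7=F, B8=T, B8=F
input #3, g=1, p=8, t=3: events B1->T, B3->F, B4->T, B5->T, B6->T, B7->F, B8->F; outcomes B1=T, B3=F, B4=T, B5=T, B6=T, B7=F, B8=F
input #4, g=1, p=5, t=5: events B1->T, B3->F, B4->T, B5->F, B6->F, B7->F, B8->F; outcomes B1=T, B3=F, B4=T, B5=F, B6=F, B7=F, B8=F
input #5, g=2, p=5, t=6: events B1->F, B2->T, B3->F, B4->T, B5->F, B6->F, B7->F, B8->F; outcomes B1=F, B2=T, B3=F, B4=T, B5=F, B6=F, B7=F, B8=F
input #6, g=3, p=5, t=4: events B1->F, B2->F, B3->F, B4->T, B5->T, B6->T, B7->F, B8->F; outcomes B1=F, B2=F, B3=F, B4=T, B5=T, B6=T, B7=F, B8=F
pool-wide coverage (15 outcomes): B1=T, B1=F, B2=T, B2=F, B3=T, B3=F, B4=T, B5=T, B5=F, B6=T, B6=F, B7=T, B7=F, B8=T, B8=F
size 1 is not enough: best union over all size-1 subsets is 9/15
size 2 is not enough: best union over all size-2 subsets is 12/15
size 3 is not enough: best union over all size-3 subsets is 14/15
at size 4, {1, 2, 3, 5} reaches all 15 outcomes; every lexicographically earlier size-4 subset fails
Answer: 1, 2, 3, 5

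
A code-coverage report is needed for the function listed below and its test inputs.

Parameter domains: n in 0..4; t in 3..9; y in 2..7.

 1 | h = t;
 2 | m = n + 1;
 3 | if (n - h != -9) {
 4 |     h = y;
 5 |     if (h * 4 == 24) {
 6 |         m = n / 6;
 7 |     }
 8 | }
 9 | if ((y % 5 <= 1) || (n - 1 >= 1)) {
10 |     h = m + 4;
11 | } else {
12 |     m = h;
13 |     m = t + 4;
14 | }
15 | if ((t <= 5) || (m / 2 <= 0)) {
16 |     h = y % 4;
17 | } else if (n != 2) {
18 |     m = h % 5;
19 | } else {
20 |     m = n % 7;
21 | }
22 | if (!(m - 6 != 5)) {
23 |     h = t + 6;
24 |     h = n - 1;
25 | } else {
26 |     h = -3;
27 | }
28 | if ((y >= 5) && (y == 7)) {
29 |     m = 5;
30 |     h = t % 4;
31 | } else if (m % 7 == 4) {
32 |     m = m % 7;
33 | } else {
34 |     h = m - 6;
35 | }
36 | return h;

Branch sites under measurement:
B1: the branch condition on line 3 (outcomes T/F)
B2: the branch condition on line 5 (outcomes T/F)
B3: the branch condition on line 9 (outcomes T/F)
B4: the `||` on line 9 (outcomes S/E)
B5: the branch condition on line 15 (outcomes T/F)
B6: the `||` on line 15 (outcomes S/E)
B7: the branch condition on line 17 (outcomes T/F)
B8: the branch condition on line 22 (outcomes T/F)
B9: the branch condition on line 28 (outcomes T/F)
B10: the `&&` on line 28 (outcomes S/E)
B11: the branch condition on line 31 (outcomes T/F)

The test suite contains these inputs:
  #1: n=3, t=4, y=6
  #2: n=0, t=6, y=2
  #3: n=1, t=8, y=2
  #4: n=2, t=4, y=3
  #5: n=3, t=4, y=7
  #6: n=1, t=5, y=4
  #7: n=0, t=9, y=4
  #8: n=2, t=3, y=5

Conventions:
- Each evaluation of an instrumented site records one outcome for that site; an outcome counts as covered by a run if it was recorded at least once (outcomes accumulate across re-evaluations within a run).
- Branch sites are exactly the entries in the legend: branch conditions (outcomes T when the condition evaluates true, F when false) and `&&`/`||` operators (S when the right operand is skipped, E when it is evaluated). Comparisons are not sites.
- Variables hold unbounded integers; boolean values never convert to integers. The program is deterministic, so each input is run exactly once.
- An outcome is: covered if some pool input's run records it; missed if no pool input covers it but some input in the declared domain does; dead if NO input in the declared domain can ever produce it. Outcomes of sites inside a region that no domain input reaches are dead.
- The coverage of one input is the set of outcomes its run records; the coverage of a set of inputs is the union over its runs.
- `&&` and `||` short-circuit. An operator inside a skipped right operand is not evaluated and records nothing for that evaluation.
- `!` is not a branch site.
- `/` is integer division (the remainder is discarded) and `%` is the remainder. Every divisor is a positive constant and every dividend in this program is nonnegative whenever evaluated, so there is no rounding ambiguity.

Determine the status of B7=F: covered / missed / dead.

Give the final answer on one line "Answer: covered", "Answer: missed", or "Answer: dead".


no pool input records B7=F
but domain input (n=2, t=6, y=2) does record it -> reachable, so missed
Answer: missed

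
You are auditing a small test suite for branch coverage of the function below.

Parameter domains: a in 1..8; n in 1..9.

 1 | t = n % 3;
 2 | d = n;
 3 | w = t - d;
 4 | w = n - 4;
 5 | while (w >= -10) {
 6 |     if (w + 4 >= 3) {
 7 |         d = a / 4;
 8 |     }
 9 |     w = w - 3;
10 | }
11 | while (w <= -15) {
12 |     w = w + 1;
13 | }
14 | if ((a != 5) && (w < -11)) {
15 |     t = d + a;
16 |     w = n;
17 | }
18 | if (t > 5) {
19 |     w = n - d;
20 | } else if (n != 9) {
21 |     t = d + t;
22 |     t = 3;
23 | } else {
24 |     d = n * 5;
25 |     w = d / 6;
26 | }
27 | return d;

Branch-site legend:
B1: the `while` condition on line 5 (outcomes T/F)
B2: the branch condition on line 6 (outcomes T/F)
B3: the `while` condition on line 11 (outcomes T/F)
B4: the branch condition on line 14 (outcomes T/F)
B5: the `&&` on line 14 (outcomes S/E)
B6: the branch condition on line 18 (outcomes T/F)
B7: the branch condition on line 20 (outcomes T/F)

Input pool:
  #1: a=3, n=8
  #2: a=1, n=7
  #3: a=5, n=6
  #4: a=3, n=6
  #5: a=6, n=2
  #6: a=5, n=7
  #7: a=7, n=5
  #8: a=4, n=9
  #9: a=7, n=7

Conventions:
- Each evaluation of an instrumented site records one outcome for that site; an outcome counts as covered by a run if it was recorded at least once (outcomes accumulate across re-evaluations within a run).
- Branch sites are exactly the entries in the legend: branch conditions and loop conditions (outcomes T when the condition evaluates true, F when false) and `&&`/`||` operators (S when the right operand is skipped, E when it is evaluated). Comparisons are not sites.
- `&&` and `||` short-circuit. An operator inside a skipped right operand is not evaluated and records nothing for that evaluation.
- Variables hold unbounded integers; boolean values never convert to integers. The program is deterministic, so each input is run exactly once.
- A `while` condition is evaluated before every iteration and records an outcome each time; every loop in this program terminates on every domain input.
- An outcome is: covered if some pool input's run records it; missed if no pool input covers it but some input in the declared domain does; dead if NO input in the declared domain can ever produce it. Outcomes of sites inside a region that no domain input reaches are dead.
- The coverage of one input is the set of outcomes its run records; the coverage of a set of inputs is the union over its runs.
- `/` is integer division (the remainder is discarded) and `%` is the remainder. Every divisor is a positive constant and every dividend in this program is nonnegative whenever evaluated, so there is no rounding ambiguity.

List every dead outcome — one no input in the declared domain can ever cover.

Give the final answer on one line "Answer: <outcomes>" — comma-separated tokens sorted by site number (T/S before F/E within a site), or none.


sweeping the full domain (72 inputs) for each outcome:
  B3=T: no domain input ever produces it -> dead
  reachable outcomes have witnesses, e.g. B1=T (e.g. a=1, n=1), B1=F (e.g. a=1, n=1), B2=T (e.g. a=1, n=3), B2=F (e.g. a=1, n=1)
Answer: B3=T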